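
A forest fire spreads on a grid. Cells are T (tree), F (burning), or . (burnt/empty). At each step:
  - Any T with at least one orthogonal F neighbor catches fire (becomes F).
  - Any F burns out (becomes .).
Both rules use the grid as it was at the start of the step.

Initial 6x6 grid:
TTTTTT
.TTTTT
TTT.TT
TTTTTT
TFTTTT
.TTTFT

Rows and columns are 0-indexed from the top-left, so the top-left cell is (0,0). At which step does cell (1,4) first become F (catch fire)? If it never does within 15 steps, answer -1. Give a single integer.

Step 1: cell (1,4)='T' (+7 fires, +2 burnt)
Step 2: cell (1,4)='T' (+7 fires, +7 burnt)
Step 3: cell (1,4)='T' (+6 fires, +7 burnt)
Step 4: cell (1,4)='F' (+4 fires, +6 burnt)
  -> target ignites at step 4
Step 5: cell (1,4)='.' (+5 fires, +4 burnt)
Step 6: cell (1,4)='.' (+2 fires, +5 burnt)
Step 7: cell (1,4)='.' (+0 fires, +2 burnt)
  fire out at step 7

4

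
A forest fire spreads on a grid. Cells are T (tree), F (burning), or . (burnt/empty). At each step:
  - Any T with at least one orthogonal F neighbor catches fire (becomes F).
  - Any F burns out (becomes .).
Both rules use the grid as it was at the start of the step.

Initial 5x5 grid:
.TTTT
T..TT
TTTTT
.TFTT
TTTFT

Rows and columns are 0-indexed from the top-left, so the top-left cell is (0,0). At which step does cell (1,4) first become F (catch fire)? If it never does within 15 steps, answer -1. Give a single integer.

Step 1: cell (1,4)='T' (+5 fires, +2 burnt)
Step 2: cell (1,4)='T' (+4 fires, +5 burnt)
Step 3: cell (1,4)='T' (+4 fires, +4 burnt)
Step 4: cell (1,4)='F' (+3 fires, +4 burnt)
  -> target ignites at step 4
Step 5: cell (1,4)='.' (+2 fires, +3 burnt)
Step 6: cell (1,4)='.' (+1 fires, +2 burnt)
Step 7: cell (1,4)='.' (+0 fires, +1 burnt)
  fire out at step 7

4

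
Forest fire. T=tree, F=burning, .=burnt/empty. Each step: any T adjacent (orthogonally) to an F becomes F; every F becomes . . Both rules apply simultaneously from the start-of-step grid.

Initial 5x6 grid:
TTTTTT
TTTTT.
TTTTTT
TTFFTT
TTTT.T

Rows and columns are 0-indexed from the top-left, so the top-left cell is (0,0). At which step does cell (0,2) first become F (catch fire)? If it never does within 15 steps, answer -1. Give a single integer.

Step 1: cell (0,2)='T' (+6 fires, +2 burnt)
Step 2: cell (0,2)='T' (+7 fires, +6 burnt)
Step 3: cell (0,2)='F' (+8 fires, +7 burnt)
  -> target ignites at step 3
Step 4: cell (0,2)='.' (+3 fires, +8 burnt)
Step 5: cell (0,2)='.' (+2 fires, +3 burnt)
Step 6: cell (0,2)='.' (+0 fires, +2 burnt)
  fire out at step 6

3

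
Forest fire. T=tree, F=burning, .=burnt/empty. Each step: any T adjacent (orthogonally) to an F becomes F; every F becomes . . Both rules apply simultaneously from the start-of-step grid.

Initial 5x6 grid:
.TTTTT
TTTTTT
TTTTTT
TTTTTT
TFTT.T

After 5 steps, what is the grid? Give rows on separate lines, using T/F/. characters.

Step 1: 3 trees catch fire, 1 burn out
  .TTTTT
  TTTTTT
  TTTTTT
  TFTTTT
  F.FT.T
Step 2: 4 trees catch fire, 3 burn out
  .TTTTT
  TTTTTT
  TFTTTT
  F.FTTT
  ...F.T
Step 3: 4 trees catch fire, 4 burn out
  .TTTTT
  TFTTTT
  F.FTTT
  ...FTT
  .....T
Step 4: 5 trees catch fire, 4 burn out
  .FTTTT
  F.FTTT
  ...FTT
  ....FT
  .....T
Step 5: 4 trees catch fire, 5 burn out
  ..FTTT
  ...FTT
  ....FT
  .....F
  .....T

..FTTT
...FTT
....FT
.....F
.....T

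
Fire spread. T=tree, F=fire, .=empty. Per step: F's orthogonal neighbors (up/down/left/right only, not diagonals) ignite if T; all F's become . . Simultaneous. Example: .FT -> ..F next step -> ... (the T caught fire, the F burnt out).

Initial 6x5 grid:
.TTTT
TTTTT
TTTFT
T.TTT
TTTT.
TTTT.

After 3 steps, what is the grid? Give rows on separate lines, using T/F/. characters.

Step 1: 4 trees catch fire, 1 burn out
  .TTTT
  TTTFT
  TTF.F
  T.TFT
  TTTT.
  TTTT.
Step 2: 7 trees catch fire, 4 burn out
  .TTFT
  TTF.F
  TF...
  T.F.F
  TTTF.
  TTTT.
Step 3: 6 trees catch fire, 7 burn out
  .TF.F
  TF...
  F....
  T....
  TTF..
  TTTF.

.TF.F
TF...
F....
T....
TTF..
TTTF.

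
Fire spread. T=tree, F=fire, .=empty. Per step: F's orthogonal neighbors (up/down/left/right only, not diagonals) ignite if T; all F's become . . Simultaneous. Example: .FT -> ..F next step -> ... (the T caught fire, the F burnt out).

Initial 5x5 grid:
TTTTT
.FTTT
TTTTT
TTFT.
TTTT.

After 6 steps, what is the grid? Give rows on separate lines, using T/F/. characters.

Step 1: 7 trees catch fire, 2 burn out
  TFTTT
  ..FTT
  TFFTT
  TF.F.
  TTFT.
Step 2: 8 trees catch fire, 7 burn out
  F.FTT
  ...FT
  F..FT
  F....
  TF.F.
Step 3: 4 trees catch fire, 8 burn out
  ...FT
  ....F
  ....F
  .....
  F....
Step 4: 1 trees catch fire, 4 burn out
  ....F
  .....
  .....
  .....
  .....
Step 5: 0 trees catch fire, 1 burn out
  .....
  .....
  .....
  .....
  .....
Step 6: 0 trees catch fire, 0 burn out
  .....
  .....
  .....
  .....
  .....

.....
.....
.....
.....
.....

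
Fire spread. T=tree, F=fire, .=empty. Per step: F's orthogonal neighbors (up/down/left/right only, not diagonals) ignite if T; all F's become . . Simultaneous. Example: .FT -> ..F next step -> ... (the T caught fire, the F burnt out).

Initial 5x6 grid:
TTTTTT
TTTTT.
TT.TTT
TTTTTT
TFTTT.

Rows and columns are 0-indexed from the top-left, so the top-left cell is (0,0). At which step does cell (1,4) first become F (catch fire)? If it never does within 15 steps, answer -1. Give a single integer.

Step 1: cell (1,4)='T' (+3 fires, +1 burnt)
Step 2: cell (1,4)='T' (+4 fires, +3 burnt)
Step 3: cell (1,4)='T' (+4 fires, +4 burnt)
Step 4: cell (1,4)='T' (+5 fires, +4 burnt)
Step 5: cell (1,4)='T' (+5 fires, +5 burnt)
Step 6: cell (1,4)='F' (+3 fires, +5 burnt)
  -> target ignites at step 6
Step 7: cell (1,4)='.' (+1 fires, +3 burnt)
Step 8: cell (1,4)='.' (+1 fires, +1 burnt)
Step 9: cell (1,4)='.' (+0 fires, +1 burnt)
  fire out at step 9

6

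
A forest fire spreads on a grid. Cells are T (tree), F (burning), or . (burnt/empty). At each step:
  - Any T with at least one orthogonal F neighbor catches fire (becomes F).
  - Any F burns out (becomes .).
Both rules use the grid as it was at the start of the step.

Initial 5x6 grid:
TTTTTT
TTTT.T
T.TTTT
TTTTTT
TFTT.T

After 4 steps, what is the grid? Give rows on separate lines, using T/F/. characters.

Step 1: 3 trees catch fire, 1 burn out
  TTTTTT
  TTTT.T
  T.TTTT
  TFTTTT
  F.FT.T
Step 2: 3 trees catch fire, 3 burn out
  TTTTTT
  TTTT.T
  T.TTTT
  F.FTTT
  ...F.T
Step 3: 3 trees catch fire, 3 burn out
  TTTTTT
  TTTT.T
  F.FTTT
  ...FTT
  .....T
Step 4: 4 trees catch fire, 3 burn out
  TTTTTT
  FTFT.T
  ...FTT
  ....FT
  .....T

TTTTTT
FTFT.T
...FTT
....FT
.....T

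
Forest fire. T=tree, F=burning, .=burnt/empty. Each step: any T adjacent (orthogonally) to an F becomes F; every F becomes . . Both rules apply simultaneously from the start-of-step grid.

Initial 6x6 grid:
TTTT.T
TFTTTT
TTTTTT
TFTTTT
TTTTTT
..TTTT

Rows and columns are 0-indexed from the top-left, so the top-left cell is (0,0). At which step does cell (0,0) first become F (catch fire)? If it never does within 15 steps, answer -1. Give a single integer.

Step 1: cell (0,0)='T' (+7 fires, +2 burnt)
Step 2: cell (0,0)='F' (+8 fires, +7 burnt)
  -> target ignites at step 2
Step 3: cell (0,0)='.' (+6 fires, +8 burnt)
Step 4: cell (0,0)='.' (+5 fires, +6 burnt)
Step 5: cell (0,0)='.' (+4 fires, +5 burnt)
Step 6: cell (0,0)='.' (+1 fires, +4 burnt)
Step 7: cell (0,0)='.' (+0 fires, +1 burnt)
  fire out at step 7

2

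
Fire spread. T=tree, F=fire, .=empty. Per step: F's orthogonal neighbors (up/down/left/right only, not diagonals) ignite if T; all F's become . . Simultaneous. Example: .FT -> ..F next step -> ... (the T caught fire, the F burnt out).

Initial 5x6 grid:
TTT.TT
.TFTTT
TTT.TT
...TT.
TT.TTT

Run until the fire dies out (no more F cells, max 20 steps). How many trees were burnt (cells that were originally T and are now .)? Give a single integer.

Answer: 19

Derivation:
Step 1: +4 fires, +1 burnt (F count now 4)
Step 2: +3 fires, +4 burnt (F count now 3)
Step 3: +5 fires, +3 burnt (F count now 5)
Step 4: +3 fires, +5 burnt (F count now 3)
Step 5: +2 fires, +3 burnt (F count now 2)
Step 6: +2 fires, +2 burnt (F count now 2)
Step 7: +0 fires, +2 burnt (F count now 0)
Fire out after step 7
Initially T: 21, now '.': 28
Total burnt (originally-T cells now '.'): 19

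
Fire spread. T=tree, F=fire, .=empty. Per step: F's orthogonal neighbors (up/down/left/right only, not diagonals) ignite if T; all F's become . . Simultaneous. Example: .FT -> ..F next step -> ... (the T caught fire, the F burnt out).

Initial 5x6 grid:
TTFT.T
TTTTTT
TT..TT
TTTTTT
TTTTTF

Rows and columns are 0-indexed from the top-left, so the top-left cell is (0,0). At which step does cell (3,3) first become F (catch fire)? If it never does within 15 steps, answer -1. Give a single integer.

Step 1: cell (3,3)='T' (+5 fires, +2 burnt)
Step 2: cell (3,3)='T' (+6 fires, +5 burnt)
Step 3: cell (3,3)='F' (+7 fires, +6 burnt)
  -> target ignites at step 3
Step 4: cell (3,3)='.' (+5 fires, +7 burnt)
Step 5: cell (3,3)='.' (+2 fires, +5 burnt)
Step 6: cell (3,3)='.' (+0 fires, +2 burnt)
  fire out at step 6

3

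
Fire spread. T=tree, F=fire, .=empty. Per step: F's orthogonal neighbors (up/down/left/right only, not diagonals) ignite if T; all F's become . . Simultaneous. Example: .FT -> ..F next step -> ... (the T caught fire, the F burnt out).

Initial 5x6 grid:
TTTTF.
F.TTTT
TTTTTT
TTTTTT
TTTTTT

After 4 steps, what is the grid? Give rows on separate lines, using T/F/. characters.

Step 1: 4 trees catch fire, 2 burn out
  FTTF..
  ..TTFT
  FTTTTT
  TTTTTT
  TTTTTT
Step 2: 7 trees catch fire, 4 burn out
  .FF...
  ..TF.F
  .FTTFT
  FTTTTT
  TTTTTT
Step 3: 7 trees catch fire, 7 burn out
  ......
  ..F...
  ..FF.F
  .FTTFT
  FTTTTT
Step 4: 5 trees catch fire, 7 burn out
  ......
  ......
  ......
  ..FF.F
  .FTTFT

......
......
......
..FF.F
.FTTFT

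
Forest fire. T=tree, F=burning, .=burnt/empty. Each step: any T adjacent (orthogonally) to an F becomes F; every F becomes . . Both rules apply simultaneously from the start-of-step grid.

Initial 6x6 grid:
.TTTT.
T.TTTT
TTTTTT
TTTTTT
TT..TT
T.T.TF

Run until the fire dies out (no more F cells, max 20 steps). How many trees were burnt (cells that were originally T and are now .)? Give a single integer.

Step 1: +2 fires, +1 burnt (F count now 2)
Step 2: +2 fires, +2 burnt (F count now 2)
Step 3: +2 fires, +2 burnt (F count now 2)
Step 4: +3 fires, +2 burnt (F count now 3)
Step 5: +3 fires, +3 burnt (F count now 3)
Step 6: +4 fires, +3 burnt (F count now 4)
Step 7: +5 fires, +4 burnt (F count now 5)
Step 8: +3 fires, +5 burnt (F count now 3)
Step 9: +3 fires, +3 burnt (F count now 3)
Step 10: +0 fires, +3 burnt (F count now 0)
Fire out after step 10
Initially T: 28, now '.': 35
Total burnt (originally-T cells now '.'): 27

Answer: 27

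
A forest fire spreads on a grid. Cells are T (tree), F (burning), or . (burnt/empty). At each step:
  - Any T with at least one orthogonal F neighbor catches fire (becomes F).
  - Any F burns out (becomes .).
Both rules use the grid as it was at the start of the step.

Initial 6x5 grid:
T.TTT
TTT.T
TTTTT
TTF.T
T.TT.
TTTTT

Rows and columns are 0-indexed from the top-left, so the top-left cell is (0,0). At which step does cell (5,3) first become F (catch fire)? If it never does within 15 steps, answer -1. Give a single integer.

Step 1: cell (5,3)='T' (+3 fires, +1 burnt)
Step 2: cell (5,3)='T' (+6 fires, +3 burnt)
Step 3: cell (5,3)='F' (+7 fires, +6 burnt)
  -> target ignites at step 3
Step 4: cell (5,3)='.' (+6 fires, +7 burnt)
Step 5: cell (5,3)='.' (+2 fires, +6 burnt)
Step 6: cell (5,3)='.' (+0 fires, +2 burnt)
  fire out at step 6

3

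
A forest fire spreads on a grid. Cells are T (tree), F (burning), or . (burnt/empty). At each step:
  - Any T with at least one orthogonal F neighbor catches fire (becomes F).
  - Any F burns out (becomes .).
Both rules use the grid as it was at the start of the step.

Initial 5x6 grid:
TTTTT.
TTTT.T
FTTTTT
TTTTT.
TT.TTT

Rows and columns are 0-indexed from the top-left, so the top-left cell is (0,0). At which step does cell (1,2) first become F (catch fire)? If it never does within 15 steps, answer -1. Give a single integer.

Step 1: cell (1,2)='T' (+3 fires, +1 burnt)
Step 2: cell (1,2)='T' (+5 fires, +3 burnt)
Step 3: cell (1,2)='F' (+5 fires, +5 burnt)
  -> target ignites at step 3
Step 4: cell (1,2)='.' (+4 fires, +5 burnt)
Step 5: cell (1,2)='.' (+4 fires, +4 burnt)
Step 6: cell (1,2)='.' (+3 fires, +4 burnt)
Step 7: cell (1,2)='.' (+1 fires, +3 burnt)
Step 8: cell (1,2)='.' (+0 fires, +1 burnt)
  fire out at step 8

3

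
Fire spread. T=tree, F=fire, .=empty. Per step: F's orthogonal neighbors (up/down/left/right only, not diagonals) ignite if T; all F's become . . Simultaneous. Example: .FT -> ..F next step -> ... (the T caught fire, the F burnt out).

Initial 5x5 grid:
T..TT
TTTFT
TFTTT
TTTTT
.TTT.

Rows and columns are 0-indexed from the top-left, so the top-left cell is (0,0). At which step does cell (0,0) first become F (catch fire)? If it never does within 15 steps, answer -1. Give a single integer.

Step 1: cell (0,0)='T' (+8 fires, +2 burnt)
Step 2: cell (0,0)='T' (+7 fires, +8 burnt)
Step 3: cell (0,0)='F' (+4 fires, +7 burnt)
  -> target ignites at step 3
Step 4: cell (0,0)='.' (+0 fires, +4 burnt)
  fire out at step 4

3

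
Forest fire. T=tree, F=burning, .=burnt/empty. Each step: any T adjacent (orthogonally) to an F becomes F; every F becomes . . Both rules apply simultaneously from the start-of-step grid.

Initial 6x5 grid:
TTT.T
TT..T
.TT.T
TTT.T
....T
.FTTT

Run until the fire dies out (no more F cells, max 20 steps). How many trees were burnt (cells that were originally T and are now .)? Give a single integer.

Step 1: +1 fires, +1 burnt (F count now 1)
Step 2: +1 fires, +1 burnt (F count now 1)
Step 3: +1 fires, +1 burnt (F count now 1)
Step 4: +1 fires, +1 burnt (F count now 1)
Step 5: +1 fires, +1 burnt (F count now 1)
Step 6: +1 fires, +1 burnt (F count now 1)
Step 7: +1 fires, +1 burnt (F count now 1)
Step 8: +1 fires, +1 burnt (F count now 1)
Step 9: +0 fires, +1 burnt (F count now 0)
Fire out after step 9
Initially T: 18, now '.': 20
Total burnt (originally-T cells now '.'): 8

Answer: 8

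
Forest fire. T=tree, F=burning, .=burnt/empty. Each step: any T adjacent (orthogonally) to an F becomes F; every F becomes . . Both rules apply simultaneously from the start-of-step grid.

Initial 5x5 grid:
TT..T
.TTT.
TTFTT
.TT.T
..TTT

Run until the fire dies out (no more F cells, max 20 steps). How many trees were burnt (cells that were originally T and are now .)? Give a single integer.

Step 1: +4 fires, +1 burnt (F count now 4)
Step 2: +6 fires, +4 burnt (F count now 6)
Step 3: +3 fires, +6 burnt (F count now 3)
Step 4: +2 fires, +3 burnt (F count now 2)
Step 5: +0 fires, +2 burnt (F count now 0)
Fire out after step 5
Initially T: 16, now '.': 24
Total burnt (originally-T cells now '.'): 15

Answer: 15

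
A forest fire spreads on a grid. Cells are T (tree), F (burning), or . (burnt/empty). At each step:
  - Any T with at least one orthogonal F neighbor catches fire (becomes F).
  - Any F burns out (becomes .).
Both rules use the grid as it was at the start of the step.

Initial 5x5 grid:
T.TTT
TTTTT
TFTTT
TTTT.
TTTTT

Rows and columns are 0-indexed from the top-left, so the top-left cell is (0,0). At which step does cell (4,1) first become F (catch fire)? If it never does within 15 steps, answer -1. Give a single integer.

Step 1: cell (4,1)='T' (+4 fires, +1 burnt)
Step 2: cell (4,1)='F' (+6 fires, +4 burnt)
  -> target ignites at step 2
Step 3: cell (4,1)='.' (+7 fires, +6 burnt)
Step 4: cell (4,1)='.' (+3 fires, +7 burnt)
Step 5: cell (4,1)='.' (+2 fires, +3 burnt)
Step 6: cell (4,1)='.' (+0 fires, +2 burnt)
  fire out at step 6

2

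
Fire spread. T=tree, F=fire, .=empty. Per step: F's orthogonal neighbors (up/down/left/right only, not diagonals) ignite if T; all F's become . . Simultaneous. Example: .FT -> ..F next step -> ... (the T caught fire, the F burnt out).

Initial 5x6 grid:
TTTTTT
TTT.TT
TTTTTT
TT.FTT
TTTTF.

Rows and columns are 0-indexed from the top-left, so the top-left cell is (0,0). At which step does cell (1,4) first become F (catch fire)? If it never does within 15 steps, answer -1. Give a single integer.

Step 1: cell (1,4)='T' (+3 fires, +2 burnt)
Step 2: cell (1,4)='T' (+4 fires, +3 burnt)
Step 3: cell (1,4)='F' (+5 fires, +4 burnt)
  -> target ignites at step 3
Step 4: cell (1,4)='.' (+7 fires, +5 burnt)
Step 5: cell (1,4)='.' (+5 fires, +7 burnt)
Step 6: cell (1,4)='.' (+1 fires, +5 burnt)
Step 7: cell (1,4)='.' (+0 fires, +1 burnt)
  fire out at step 7

3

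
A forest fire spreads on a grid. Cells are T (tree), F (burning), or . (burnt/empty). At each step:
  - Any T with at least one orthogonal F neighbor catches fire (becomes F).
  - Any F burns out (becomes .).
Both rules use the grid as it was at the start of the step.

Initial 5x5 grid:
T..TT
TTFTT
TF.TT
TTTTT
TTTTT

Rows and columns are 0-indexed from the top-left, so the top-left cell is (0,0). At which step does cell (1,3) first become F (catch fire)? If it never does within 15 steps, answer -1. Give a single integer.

Step 1: cell (1,3)='F' (+4 fires, +2 burnt)
  -> target ignites at step 1
Step 2: cell (1,3)='.' (+7 fires, +4 burnt)
Step 3: cell (1,3)='.' (+6 fires, +7 burnt)
Step 4: cell (1,3)='.' (+2 fires, +6 burnt)
Step 5: cell (1,3)='.' (+1 fires, +2 burnt)
Step 6: cell (1,3)='.' (+0 fires, +1 burnt)
  fire out at step 6

1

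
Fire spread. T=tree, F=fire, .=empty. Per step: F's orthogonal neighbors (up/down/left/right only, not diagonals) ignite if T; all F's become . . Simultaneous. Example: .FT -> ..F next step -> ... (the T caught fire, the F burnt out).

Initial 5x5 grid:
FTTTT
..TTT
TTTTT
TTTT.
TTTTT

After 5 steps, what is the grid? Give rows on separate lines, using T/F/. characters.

Step 1: 1 trees catch fire, 1 burn out
  .FTTT
  ..TTT
  TTTTT
  TTTT.
  TTTTT
Step 2: 1 trees catch fire, 1 burn out
  ..FTT
  ..TTT
  TTTTT
  TTTT.
  TTTTT
Step 3: 2 trees catch fire, 1 burn out
  ...FT
  ..FTT
  TTTTT
  TTTT.
  TTTTT
Step 4: 3 trees catch fire, 2 burn out
  ....F
  ...FT
  TTFTT
  TTTT.
  TTTTT
Step 5: 4 trees catch fire, 3 burn out
  .....
  ....F
  TF.FT
  TTFT.
  TTTTT

.....
....F
TF.FT
TTFT.
TTTTT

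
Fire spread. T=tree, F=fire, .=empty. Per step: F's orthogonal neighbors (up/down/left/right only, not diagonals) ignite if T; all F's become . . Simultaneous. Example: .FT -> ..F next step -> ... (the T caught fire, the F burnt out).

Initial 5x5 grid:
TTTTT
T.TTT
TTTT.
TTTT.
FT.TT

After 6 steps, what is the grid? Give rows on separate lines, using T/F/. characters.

Step 1: 2 trees catch fire, 1 burn out
  TTTTT
  T.TTT
  TTTT.
  FTTT.
  .F.TT
Step 2: 2 trees catch fire, 2 burn out
  TTTTT
  T.TTT
  FTTT.
  .FTT.
  ...TT
Step 3: 3 trees catch fire, 2 burn out
  TTTTT
  F.TTT
  .FTT.
  ..FT.
  ...TT
Step 4: 3 trees catch fire, 3 burn out
  FTTTT
  ..TTT
  ..FT.
  ...F.
  ...TT
Step 5: 4 trees catch fire, 3 burn out
  .FTTT
  ..FTT
  ...F.
  .....
  ...FT
Step 6: 3 trees catch fire, 4 burn out
  ..FTT
  ...FT
  .....
  .....
  ....F

..FTT
...FT
.....
.....
....F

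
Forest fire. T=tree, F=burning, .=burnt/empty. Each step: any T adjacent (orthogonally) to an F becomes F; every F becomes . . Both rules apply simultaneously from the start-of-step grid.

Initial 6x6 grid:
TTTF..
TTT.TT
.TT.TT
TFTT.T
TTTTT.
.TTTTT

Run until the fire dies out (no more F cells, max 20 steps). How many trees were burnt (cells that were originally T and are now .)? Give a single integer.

Step 1: +5 fires, +2 burnt (F count now 5)
Step 2: +8 fires, +5 burnt (F count now 8)
Step 3: +4 fires, +8 burnt (F count now 4)
Step 4: +2 fires, +4 burnt (F count now 2)
Step 5: +1 fires, +2 burnt (F count now 1)
Step 6: +1 fires, +1 burnt (F count now 1)
Step 7: +0 fires, +1 burnt (F count now 0)
Fire out after step 7
Initially T: 26, now '.': 31
Total burnt (originally-T cells now '.'): 21

Answer: 21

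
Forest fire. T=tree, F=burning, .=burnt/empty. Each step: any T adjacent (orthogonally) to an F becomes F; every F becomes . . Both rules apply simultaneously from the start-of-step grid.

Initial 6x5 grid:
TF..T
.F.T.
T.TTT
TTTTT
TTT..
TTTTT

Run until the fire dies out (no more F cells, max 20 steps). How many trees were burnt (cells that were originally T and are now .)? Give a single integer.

Step 1: +1 fires, +2 burnt (F count now 1)
Step 2: +0 fires, +1 burnt (F count now 0)
Fire out after step 2
Initially T: 20, now '.': 11
Total burnt (originally-T cells now '.'): 1

Answer: 1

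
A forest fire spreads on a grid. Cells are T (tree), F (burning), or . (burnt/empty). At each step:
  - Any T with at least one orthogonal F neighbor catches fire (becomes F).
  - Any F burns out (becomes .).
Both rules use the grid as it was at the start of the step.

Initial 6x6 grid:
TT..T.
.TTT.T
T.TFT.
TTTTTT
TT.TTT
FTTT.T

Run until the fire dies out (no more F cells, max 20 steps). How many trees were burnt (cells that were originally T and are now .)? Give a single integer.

Answer: 23

Derivation:
Step 1: +6 fires, +2 burnt (F count now 6)
Step 2: +7 fires, +6 burnt (F count now 7)
Step 3: +6 fires, +7 burnt (F count now 6)
Step 4: +2 fires, +6 burnt (F count now 2)
Step 5: +2 fires, +2 burnt (F count now 2)
Step 6: +0 fires, +2 burnt (F count now 0)
Fire out after step 6
Initially T: 25, now '.': 34
Total burnt (originally-T cells now '.'): 23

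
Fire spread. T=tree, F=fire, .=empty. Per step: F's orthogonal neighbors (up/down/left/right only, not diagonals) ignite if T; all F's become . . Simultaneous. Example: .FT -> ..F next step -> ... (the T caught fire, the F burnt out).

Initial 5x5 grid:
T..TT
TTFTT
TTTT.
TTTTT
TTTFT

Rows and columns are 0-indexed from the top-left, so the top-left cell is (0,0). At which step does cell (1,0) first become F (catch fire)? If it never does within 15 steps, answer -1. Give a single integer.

Step 1: cell (1,0)='T' (+6 fires, +2 burnt)
Step 2: cell (1,0)='F' (+8 fires, +6 burnt)
  -> target ignites at step 2
Step 3: cell (1,0)='.' (+5 fires, +8 burnt)
Step 4: cell (1,0)='.' (+1 fires, +5 burnt)
Step 5: cell (1,0)='.' (+0 fires, +1 burnt)
  fire out at step 5

2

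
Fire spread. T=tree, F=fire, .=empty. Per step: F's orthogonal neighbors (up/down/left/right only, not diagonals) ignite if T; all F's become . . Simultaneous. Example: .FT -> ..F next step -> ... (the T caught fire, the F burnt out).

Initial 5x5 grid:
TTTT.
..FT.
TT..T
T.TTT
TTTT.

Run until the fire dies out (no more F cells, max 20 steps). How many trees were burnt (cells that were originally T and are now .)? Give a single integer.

Answer: 5

Derivation:
Step 1: +2 fires, +1 burnt (F count now 2)
Step 2: +2 fires, +2 burnt (F count now 2)
Step 3: +1 fires, +2 burnt (F count now 1)
Step 4: +0 fires, +1 burnt (F count now 0)
Fire out after step 4
Initially T: 16, now '.': 14
Total burnt (originally-T cells now '.'): 5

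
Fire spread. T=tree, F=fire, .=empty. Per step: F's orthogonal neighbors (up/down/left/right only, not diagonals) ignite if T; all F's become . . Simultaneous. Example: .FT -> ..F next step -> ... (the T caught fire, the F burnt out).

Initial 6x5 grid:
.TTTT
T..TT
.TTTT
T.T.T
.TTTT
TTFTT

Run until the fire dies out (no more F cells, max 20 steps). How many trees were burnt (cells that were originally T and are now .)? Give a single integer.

Step 1: +3 fires, +1 burnt (F count now 3)
Step 2: +5 fires, +3 burnt (F count now 5)
Step 3: +2 fires, +5 burnt (F count now 2)
Step 4: +3 fires, +2 burnt (F count now 3)
Step 5: +2 fires, +3 burnt (F count now 2)
Step 6: +2 fires, +2 burnt (F count now 2)
Step 7: +2 fires, +2 burnt (F count now 2)
Step 8: +1 fires, +2 burnt (F count now 1)
Step 9: +0 fires, +1 burnt (F count now 0)
Fire out after step 9
Initially T: 22, now '.': 28
Total burnt (originally-T cells now '.'): 20

Answer: 20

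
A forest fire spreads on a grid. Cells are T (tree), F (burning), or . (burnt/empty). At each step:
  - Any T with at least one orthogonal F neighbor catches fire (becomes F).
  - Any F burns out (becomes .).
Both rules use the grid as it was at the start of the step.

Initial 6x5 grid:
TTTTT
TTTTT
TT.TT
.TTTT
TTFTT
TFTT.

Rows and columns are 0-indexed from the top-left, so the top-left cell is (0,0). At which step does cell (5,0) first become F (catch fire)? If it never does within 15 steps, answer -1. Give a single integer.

Step 1: cell (5,0)='F' (+5 fires, +2 burnt)
  -> target ignites at step 1
Step 2: cell (5,0)='.' (+5 fires, +5 burnt)
Step 3: cell (5,0)='.' (+3 fires, +5 burnt)
Step 4: cell (5,0)='.' (+4 fires, +3 burnt)
Step 5: cell (5,0)='.' (+5 fires, +4 burnt)
Step 6: cell (5,0)='.' (+3 fires, +5 burnt)
Step 7: cell (5,0)='.' (+0 fires, +3 burnt)
  fire out at step 7

1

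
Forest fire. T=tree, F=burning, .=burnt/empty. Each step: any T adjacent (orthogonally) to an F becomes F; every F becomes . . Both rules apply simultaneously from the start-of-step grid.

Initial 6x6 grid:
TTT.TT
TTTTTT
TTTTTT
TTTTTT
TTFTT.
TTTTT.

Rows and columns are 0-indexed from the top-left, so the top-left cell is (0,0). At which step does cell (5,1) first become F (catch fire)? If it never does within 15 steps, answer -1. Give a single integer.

Step 1: cell (5,1)='T' (+4 fires, +1 burnt)
Step 2: cell (5,1)='F' (+7 fires, +4 burnt)
  -> target ignites at step 2
Step 3: cell (5,1)='.' (+7 fires, +7 burnt)
Step 4: cell (5,1)='.' (+6 fires, +7 burnt)
Step 5: cell (5,1)='.' (+4 fires, +6 burnt)
Step 6: cell (5,1)='.' (+3 fires, +4 burnt)
Step 7: cell (5,1)='.' (+1 fires, +3 burnt)
Step 8: cell (5,1)='.' (+0 fires, +1 burnt)
  fire out at step 8

2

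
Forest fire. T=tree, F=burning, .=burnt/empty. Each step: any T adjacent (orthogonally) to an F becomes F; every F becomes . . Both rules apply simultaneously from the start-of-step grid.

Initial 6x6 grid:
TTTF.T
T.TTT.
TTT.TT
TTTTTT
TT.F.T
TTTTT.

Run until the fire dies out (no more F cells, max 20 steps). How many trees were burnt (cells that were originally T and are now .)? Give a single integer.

Answer: 26

Derivation:
Step 1: +4 fires, +2 burnt (F count now 4)
Step 2: +7 fires, +4 burnt (F count now 7)
Step 3: +6 fires, +7 burnt (F count now 6)
Step 4: +7 fires, +6 burnt (F count now 7)
Step 5: +2 fires, +7 burnt (F count now 2)
Step 6: +0 fires, +2 burnt (F count now 0)
Fire out after step 6
Initially T: 27, now '.': 35
Total burnt (originally-T cells now '.'): 26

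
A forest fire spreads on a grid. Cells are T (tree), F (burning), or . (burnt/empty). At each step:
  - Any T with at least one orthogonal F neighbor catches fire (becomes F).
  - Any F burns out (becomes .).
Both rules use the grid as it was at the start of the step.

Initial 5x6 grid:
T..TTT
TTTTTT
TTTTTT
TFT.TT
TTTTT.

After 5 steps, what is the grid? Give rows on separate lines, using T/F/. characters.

Step 1: 4 trees catch fire, 1 burn out
  T..TTT
  TTTTTT
  TFTTTT
  F.F.TT
  TFTTT.
Step 2: 5 trees catch fire, 4 burn out
  T..TTT
  TFTTTT
  F.FTTT
  ....TT
  F.FTT.
Step 3: 4 trees catch fire, 5 burn out
  T..TTT
  F.FTTT
  ...FTT
  ....TT
  ...FT.
Step 4: 4 trees catch fire, 4 burn out
  F..TTT
  ...FTT
  ....FT
  ....TT
  ....F.
Step 5: 4 trees catch fire, 4 burn out
  ...FTT
  ....FT
  .....F
  ....FT
  ......

...FTT
....FT
.....F
....FT
......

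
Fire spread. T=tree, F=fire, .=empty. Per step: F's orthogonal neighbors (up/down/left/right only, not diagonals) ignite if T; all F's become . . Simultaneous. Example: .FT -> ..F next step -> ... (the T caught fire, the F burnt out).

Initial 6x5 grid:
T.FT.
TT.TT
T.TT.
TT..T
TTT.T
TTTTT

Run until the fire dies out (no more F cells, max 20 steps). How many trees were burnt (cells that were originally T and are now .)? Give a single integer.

Answer: 5

Derivation:
Step 1: +1 fires, +1 burnt (F count now 1)
Step 2: +1 fires, +1 burnt (F count now 1)
Step 3: +2 fires, +1 burnt (F count now 2)
Step 4: +1 fires, +2 burnt (F count now 1)
Step 5: +0 fires, +1 burnt (F count now 0)
Fire out after step 5
Initially T: 21, now '.': 14
Total burnt (originally-T cells now '.'): 5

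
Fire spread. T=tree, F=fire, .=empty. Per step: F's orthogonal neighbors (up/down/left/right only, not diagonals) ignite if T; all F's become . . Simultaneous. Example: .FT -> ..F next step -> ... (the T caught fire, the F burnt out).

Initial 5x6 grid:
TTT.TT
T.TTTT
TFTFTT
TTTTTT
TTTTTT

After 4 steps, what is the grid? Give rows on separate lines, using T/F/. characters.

Step 1: 6 trees catch fire, 2 burn out
  TTT.TT
  T.TFTT
  F.F.FT
  TFTFTT
  TTTTTT
Step 2: 9 trees catch fire, 6 burn out
  TTT.TT
  F.F.FT
  .....F
  F.F.FT
  TFTFTT
Step 3: 8 trees catch fire, 9 burn out
  FTF.FT
  .....F
  ......
  .....F
  F.F.FT
Step 4: 3 trees catch fire, 8 burn out
  .F...F
  ......
  ......
  ......
  .....F

.F...F
......
......
......
.....F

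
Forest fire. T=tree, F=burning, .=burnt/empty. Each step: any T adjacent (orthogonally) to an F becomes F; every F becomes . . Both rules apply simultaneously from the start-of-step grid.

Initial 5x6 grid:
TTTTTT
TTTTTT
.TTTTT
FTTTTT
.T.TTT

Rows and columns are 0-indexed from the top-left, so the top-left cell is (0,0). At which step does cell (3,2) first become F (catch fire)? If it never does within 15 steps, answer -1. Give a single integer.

Step 1: cell (3,2)='T' (+1 fires, +1 burnt)
Step 2: cell (3,2)='F' (+3 fires, +1 burnt)
  -> target ignites at step 2
Step 3: cell (3,2)='.' (+3 fires, +3 burnt)
Step 4: cell (3,2)='.' (+6 fires, +3 burnt)
Step 5: cell (3,2)='.' (+6 fires, +6 burnt)
Step 6: cell (3,2)='.' (+4 fires, +6 burnt)
Step 7: cell (3,2)='.' (+2 fires, +4 burnt)
Step 8: cell (3,2)='.' (+1 fires, +2 burnt)
Step 9: cell (3,2)='.' (+0 fires, +1 burnt)
  fire out at step 9

2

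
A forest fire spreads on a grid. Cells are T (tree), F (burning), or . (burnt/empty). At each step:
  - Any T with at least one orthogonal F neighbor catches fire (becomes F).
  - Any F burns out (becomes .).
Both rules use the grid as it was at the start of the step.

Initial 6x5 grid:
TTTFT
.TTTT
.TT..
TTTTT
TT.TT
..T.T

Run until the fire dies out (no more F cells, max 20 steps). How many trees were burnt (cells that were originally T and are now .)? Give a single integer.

Answer: 20

Derivation:
Step 1: +3 fires, +1 burnt (F count now 3)
Step 2: +3 fires, +3 burnt (F count now 3)
Step 3: +3 fires, +3 burnt (F count now 3)
Step 4: +2 fires, +3 burnt (F count now 2)
Step 5: +2 fires, +2 burnt (F count now 2)
Step 6: +4 fires, +2 burnt (F count now 4)
Step 7: +2 fires, +4 burnt (F count now 2)
Step 8: +1 fires, +2 burnt (F count now 1)
Step 9: +0 fires, +1 burnt (F count now 0)
Fire out after step 9
Initially T: 21, now '.': 29
Total burnt (originally-T cells now '.'): 20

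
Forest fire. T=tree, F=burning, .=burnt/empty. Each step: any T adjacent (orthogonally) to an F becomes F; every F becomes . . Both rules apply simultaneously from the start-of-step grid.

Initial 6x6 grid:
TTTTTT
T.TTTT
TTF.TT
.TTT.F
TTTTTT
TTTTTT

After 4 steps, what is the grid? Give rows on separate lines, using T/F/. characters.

Step 1: 5 trees catch fire, 2 burn out
  TTTTTT
  T.FTTT
  TF..TF
  .TFT..
  TTTTTF
  TTTTTT
Step 2: 10 trees catch fire, 5 burn out
  TTFTTT
  T..FTF
  F...F.
  .F.F..
  TTFTF.
  TTTTTF
Step 3: 9 trees catch fire, 10 burn out
  TF.FTF
  F...F.
  ......
  ......
  TF.F..
  TTFTF.
Step 4: 5 trees catch fire, 9 burn out
  F...F.
  ......
  ......
  ......
  F.....
  TF.F..

F...F.
......
......
......
F.....
TF.F..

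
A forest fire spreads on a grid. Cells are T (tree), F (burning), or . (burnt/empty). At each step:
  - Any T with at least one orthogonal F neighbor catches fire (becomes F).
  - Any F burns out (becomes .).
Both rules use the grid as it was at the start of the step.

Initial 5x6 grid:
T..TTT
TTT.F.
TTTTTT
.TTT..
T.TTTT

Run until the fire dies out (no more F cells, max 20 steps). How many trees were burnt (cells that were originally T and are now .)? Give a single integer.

Answer: 20

Derivation:
Step 1: +2 fires, +1 burnt (F count now 2)
Step 2: +4 fires, +2 burnt (F count now 4)
Step 3: +2 fires, +4 burnt (F count now 2)
Step 4: +4 fires, +2 burnt (F count now 4)
Step 5: +5 fires, +4 burnt (F count now 5)
Step 6: +2 fires, +5 burnt (F count now 2)
Step 7: +1 fires, +2 burnt (F count now 1)
Step 8: +0 fires, +1 burnt (F count now 0)
Fire out after step 8
Initially T: 21, now '.': 29
Total burnt (originally-T cells now '.'): 20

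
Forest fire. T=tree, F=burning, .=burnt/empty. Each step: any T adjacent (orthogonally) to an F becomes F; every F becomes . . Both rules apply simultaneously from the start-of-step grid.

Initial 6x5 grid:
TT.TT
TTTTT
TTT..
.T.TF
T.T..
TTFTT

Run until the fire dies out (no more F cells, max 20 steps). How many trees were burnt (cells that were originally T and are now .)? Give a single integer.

Answer: 7

Derivation:
Step 1: +4 fires, +2 burnt (F count now 4)
Step 2: +2 fires, +4 burnt (F count now 2)
Step 3: +1 fires, +2 burnt (F count now 1)
Step 4: +0 fires, +1 burnt (F count now 0)
Fire out after step 4
Initially T: 20, now '.': 17
Total burnt (originally-T cells now '.'): 7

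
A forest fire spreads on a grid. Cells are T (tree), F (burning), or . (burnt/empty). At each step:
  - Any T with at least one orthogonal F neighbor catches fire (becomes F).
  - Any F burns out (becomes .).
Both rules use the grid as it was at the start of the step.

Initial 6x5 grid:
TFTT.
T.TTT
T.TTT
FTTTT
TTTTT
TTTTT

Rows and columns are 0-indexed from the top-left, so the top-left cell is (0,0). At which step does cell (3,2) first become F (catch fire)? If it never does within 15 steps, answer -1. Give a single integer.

Step 1: cell (3,2)='T' (+5 fires, +2 burnt)
Step 2: cell (3,2)='F' (+6 fires, +5 burnt)
  -> target ignites at step 2
Step 3: cell (3,2)='.' (+5 fires, +6 burnt)
Step 4: cell (3,2)='.' (+5 fires, +5 burnt)
Step 5: cell (3,2)='.' (+3 fires, +5 burnt)
Step 6: cell (3,2)='.' (+1 fires, +3 burnt)
Step 7: cell (3,2)='.' (+0 fires, +1 burnt)
  fire out at step 7

2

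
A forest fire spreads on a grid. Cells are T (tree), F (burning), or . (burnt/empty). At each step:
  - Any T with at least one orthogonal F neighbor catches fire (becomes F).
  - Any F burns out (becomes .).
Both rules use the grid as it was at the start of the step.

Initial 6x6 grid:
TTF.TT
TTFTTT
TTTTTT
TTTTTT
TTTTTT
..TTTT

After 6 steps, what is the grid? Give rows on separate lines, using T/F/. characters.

Step 1: 4 trees catch fire, 2 burn out
  TF..TT
  TF.FTT
  TTFTTT
  TTTTTT
  TTTTTT
  ..TTTT
Step 2: 6 trees catch fire, 4 burn out
  F...TT
  F...FT
  TF.FTT
  TTFTTT
  TTTTTT
  ..TTTT
Step 3: 7 trees catch fire, 6 burn out
  ....FT
  .....F
  F...FT
  TF.FTT
  TTFTTT
  ..TTTT
Step 4: 7 trees catch fire, 7 burn out
  .....F
  ......
  .....F
  F...FT
  TF.FTT
  ..FTTT
Step 5: 4 trees catch fire, 7 burn out
  ......
  ......
  ......
  .....F
  F...FT
  ...FTT
Step 6: 2 trees catch fire, 4 burn out
  ......
  ......
  ......
  ......
  .....F
  ....FT

......
......
......
......
.....F
....FT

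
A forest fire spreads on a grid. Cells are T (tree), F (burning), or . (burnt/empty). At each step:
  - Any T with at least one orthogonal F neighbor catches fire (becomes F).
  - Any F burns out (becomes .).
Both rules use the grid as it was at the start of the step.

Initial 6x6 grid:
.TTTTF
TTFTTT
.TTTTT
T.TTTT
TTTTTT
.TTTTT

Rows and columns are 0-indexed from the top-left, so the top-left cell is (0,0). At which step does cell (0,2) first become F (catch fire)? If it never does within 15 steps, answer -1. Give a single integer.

Step 1: cell (0,2)='F' (+6 fires, +2 burnt)
  -> target ignites at step 1
Step 2: cell (0,2)='.' (+8 fires, +6 burnt)
Step 3: cell (0,2)='.' (+4 fires, +8 burnt)
Step 4: cell (0,2)='.' (+5 fires, +4 burnt)
Step 5: cell (0,2)='.' (+5 fires, +5 burnt)
Step 6: cell (0,2)='.' (+2 fires, +5 burnt)
Step 7: cell (0,2)='.' (+0 fires, +2 burnt)
  fire out at step 7

1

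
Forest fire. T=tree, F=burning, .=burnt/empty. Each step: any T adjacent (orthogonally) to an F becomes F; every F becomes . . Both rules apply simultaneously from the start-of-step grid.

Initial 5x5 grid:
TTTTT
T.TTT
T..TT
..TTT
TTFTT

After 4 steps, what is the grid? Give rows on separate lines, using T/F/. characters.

Step 1: 3 trees catch fire, 1 burn out
  TTTTT
  T.TTT
  T..TT
  ..FTT
  TF.FT
Step 2: 3 trees catch fire, 3 burn out
  TTTTT
  T.TTT
  T..TT
  ...FT
  F...F
Step 3: 2 trees catch fire, 3 burn out
  TTTTT
  T.TTT
  T..FT
  ....F
  .....
Step 4: 2 trees catch fire, 2 burn out
  TTTTT
  T.TFT
  T...F
  .....
  .....

TTTTT
T.TFT
T...F
.....
.....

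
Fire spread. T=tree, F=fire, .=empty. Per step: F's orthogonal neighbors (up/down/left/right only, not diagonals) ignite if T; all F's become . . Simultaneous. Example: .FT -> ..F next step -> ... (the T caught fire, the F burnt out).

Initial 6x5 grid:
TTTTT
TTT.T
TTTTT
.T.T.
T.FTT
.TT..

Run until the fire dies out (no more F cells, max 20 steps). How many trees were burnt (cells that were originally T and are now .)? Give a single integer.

Step 1: +2 fires, +1 burnt (F count now 2)
Step 2: +3 fires, +2 burnt (F count now 3)
Step 3: +1 fires, +3 burnt (F count now 1)
Step 4: +2 fires, +1 burnt (F count now 2)
Step 5: +3 fires, +2 burnt (F count now 3)
Step 6: +5 fires, +3 burnt (F count now 5)
Step 7: +3 fires, +5 burnt (F count now 3)
Step 8: +1 fires, +3 burnt (F count now 1)
Step 9: +0 fires, +1 burnt (F count now 0)
Fire out after step 9
Initially T: 21, now '.': 29
Total burnt (originally-T cells now '.'): 20

Answer: 20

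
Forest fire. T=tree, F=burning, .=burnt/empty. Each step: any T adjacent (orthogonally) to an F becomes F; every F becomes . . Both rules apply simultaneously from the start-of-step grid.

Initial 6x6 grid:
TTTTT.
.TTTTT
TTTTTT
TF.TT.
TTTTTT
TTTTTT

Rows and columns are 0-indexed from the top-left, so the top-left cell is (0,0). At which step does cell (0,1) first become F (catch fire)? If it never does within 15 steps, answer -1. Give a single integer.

Step 1: cell (0,1)='T' (+3 fires, +1 burnt)
Step 2: cell (0,1)='T' (+6 fires, +3 burnt)
Step 3: cell (0,1)='F' (+6 fires, +6 burnt)
  -> target ignites at step 3
Step 4: cell (0,1)='.' (+7 fires, +6 burnt)
Step 5: cell (0,1)='.' (+6 fires, +7 burnt)
Step 6: cell (0,1)='.' (+3 fires, +6 burnt)
Step 7: cell (0,1)='.' (+0 fires, +3 burnt)
  fire out at step 7

3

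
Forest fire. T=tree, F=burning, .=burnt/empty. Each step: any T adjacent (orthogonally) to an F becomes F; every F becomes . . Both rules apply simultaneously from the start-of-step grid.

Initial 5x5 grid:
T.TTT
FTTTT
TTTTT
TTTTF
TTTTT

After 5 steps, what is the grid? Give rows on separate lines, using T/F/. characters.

Step 1: 6 trees catch fire, 2 burn out
  F.TTT
  .FTTT
  FTTTF
  TTTF.
  TTTTF
Step 2: 7 trees catch fire, 6 burn out
  ..TTT
  ..FTF
  .FTF.
  FTF..
  TTTF.
Step 3: 7 trees catch fire, 7 burn out
  ..FTF
  ...F.
  ..F..
  .F...
  FTF..
Step 4: 2 trees catch fire, 7 burn out
  ...F.
  .....
  .....
  .....
  .F...
Step 5: 0 trees catch fire, 2 burn out
  .....
  .....
  .....
  .....
  .....

.....
.....
.....
.....
.....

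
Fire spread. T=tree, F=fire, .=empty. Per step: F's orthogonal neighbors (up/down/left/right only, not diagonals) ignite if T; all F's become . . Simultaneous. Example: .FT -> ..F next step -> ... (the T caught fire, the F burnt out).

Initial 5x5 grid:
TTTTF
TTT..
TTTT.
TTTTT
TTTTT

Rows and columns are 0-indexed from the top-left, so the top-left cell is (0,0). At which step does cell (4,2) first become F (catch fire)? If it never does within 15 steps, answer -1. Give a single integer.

Step 1: cell (4,2)='T' (+1 fires, +1 burnt)
Step 2: cell (4,2)='T' (+1 fires, +1 burnt)
Step 3: cell (4,2)='T' (+2 fires, +1 burnt)
Step 4: cell (4,2)='T' (+3 fires, +2 burnt)
Step 5: cell (4,2)='T' (+4 fires, +3 burnt)
Step 6: cell (4,2)='F' (+4 fires, +4 burnt)
  -> target ignites at step 6
Step 7: cell (4,2)='.' (+4 fires, +4 burnt)
Step 8: cell (4,2)='.' (+2 fires, +4 burnt)
Step 9: cell (4,2)='.' (+0 fires, +2 burnt)
  fire out at step 9

6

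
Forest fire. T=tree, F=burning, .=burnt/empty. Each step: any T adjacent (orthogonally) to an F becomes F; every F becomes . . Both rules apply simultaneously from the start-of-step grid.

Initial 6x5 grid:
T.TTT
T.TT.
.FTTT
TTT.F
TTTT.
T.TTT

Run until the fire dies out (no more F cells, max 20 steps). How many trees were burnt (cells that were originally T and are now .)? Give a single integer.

Answer: 19

Derivation:
Step 1: +3 fires, +2 burnt (F count now 3)
Step 2: +5 fires, +3 burnt (F count now 5)
Step 3: +4 fires, +5 burnt (F count now 4)
Step 4: +4 fires, +4 burnt (F count now 4)
Step 5: +2 fires, +4 burnt (F count now 2)
Step 6: +1 fires, +2 burnt (F count now 1)
Step 7: +0 fires, +1 burnt (F count now 0)
Fire out after step 7
Initially T: 21, now '.': 28
Total burnt (originally-T cells now '.'): 19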